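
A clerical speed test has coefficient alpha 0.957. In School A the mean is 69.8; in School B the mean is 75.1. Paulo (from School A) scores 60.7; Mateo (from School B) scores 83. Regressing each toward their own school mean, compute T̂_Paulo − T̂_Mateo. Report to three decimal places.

T̂_Paulo = 0.957(60.7) + 0.043(69.8) = 61.09130
T̂_Mateo = 0.957(83) + 0.043(75.1) = 82.66030
Difference = 61.09130 − 82.66030 = -21.56900

-21.569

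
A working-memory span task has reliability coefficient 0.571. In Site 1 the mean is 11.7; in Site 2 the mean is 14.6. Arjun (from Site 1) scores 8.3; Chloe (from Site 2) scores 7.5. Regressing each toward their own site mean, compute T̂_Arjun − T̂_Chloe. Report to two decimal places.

T̂_Arjun = 0.571(8.3) + 0.429(11.7) = 9.7586
T̂_Chloe = 0.571(7.5) + 0.429(14.6) = 10.5459
Difference = 9.7586 − 10.5459 = -0.7873

-0.79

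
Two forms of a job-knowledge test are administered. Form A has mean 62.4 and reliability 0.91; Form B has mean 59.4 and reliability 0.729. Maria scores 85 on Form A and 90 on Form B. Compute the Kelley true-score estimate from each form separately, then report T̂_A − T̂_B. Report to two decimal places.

T̂_A = 0.91(85) + 0.09(62.4) = 82.9660
T̂_B = 0.729(90) + 0.271(59.4) = 81.7074
T̂_A − T̂_B = 1.2586

1.26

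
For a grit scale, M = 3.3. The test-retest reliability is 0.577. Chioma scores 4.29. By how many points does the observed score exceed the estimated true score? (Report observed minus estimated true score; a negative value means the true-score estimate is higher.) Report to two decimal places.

T̂ = 0.577(4.29) + 0.423(3.3) = 2.47533 + 1.3959 = 3.8712 → 3.871
X − T̂ = 4.29 − 3.871 = 0.419 → 0.42

0.42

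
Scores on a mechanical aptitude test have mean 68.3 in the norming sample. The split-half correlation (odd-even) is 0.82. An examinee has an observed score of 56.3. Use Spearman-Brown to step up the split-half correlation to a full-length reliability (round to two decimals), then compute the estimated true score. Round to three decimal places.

Spearman-Brown: ρ = 2r/(1 + r) = 2(0.82)/(1 + 0.82) = 1.640/1.82 = 0.9011 → 0.90
T̂ = ρX + (1 − ρ)μ
  = 0.90 × 56.3 + 0.10 × 68.3
  = 50.670 + 6.830
  = 57.5000
  ≈ 57.500

57.500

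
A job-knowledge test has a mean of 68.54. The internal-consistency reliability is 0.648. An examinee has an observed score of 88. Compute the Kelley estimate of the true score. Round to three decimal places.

Regress the observed score toward the mean by the unreliability: T̂ = 0.648·88 + 0.352·68.54 = 57.024 + 24.12608 = 81.1501.

81.150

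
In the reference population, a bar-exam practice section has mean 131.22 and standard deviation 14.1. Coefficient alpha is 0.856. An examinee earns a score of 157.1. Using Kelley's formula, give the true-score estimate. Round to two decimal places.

153.37

Kelley's formula gives T̂ = 0.856·157.1 + 0.144·131.22 = 134.4776 + 18.89568 = 153.373.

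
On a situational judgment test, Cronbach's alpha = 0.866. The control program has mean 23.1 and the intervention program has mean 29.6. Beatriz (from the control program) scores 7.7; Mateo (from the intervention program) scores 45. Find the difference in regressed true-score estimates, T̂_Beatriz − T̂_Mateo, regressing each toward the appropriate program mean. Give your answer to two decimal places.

T̂_Beatriz = 0.866(7.7) + 0.134(23.1) = 9.7636
T̂_Mateo = 0.866(45) + 0.134(29.6) = 42.9364
Difference = 9.7636 − 42.9364 = -33.1728

-33.17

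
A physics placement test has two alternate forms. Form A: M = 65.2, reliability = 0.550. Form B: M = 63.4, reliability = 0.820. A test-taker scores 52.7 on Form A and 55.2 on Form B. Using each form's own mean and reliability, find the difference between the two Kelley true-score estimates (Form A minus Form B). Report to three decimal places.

1.649

T̂_A = 0.550(52.7) + 0.450(65.2) = 58.32500
T̂_B = 0.820(55.2) + 0.180(63.4) = 56.67600
T̂_A − T̂_B = 1.64900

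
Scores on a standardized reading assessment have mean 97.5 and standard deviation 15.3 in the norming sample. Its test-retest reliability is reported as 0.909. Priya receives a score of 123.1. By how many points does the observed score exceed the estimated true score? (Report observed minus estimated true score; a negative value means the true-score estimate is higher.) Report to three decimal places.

2.330

T̂ = 0.909(123.1) + 0.091(97.5) = 111.8979 + 8.8725 = 120.77040 → 120.7704
X − T̂ = 123.1 − 120.7704 = 2.3296 → 2.330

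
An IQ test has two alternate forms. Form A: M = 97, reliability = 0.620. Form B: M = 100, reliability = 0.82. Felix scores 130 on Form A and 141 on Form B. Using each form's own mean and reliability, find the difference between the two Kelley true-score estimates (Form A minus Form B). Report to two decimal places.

T̂_A = 0.620(130) + 0.380(97) = 117.4600
T̂_B = 0.82(141) + 0.18(100) = 133.6200
T̂_A − T̂_B = -16.1600

-16.16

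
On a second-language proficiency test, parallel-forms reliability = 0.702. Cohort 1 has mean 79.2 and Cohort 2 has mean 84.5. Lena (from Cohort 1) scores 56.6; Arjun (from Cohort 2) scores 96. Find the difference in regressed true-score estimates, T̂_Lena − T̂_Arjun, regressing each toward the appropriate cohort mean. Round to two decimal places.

T̂_Lena = 0.702(56.6) + 0.298(79.2) = 63.3348
T̂_Arjun = 0.702(96) + 0.298(84.5) = 92.5730
Difference = 63.3348 − 92.5730 = -29.2382

-29.24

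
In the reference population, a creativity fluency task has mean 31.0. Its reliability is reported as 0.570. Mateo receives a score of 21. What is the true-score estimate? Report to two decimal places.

Weight the observed score by reliability and the mean by (1 − reliability): T̂ = 0.570·21 + 0.430·31.0 = 11.970 + 13.3300 = 25.300.

25.30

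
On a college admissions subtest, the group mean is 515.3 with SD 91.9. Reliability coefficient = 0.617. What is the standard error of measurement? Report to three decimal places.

56.874

SEM = SD · √(1 − ρ) = 91.9 × √0.383 = 91.9 × 0.6189 = 56.8741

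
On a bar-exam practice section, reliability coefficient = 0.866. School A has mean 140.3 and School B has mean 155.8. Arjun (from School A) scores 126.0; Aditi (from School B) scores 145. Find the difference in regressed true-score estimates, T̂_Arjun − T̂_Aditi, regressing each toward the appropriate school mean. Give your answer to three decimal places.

T̂_Arjun = 0.866(126.0) + 0.134(140.3) = 127.91620
T̂_Aditi = 0.866(145) + 0.134(155.8) = 146.44720
Difference = 127.91620 − 146.44720 = -18.53100

-18.531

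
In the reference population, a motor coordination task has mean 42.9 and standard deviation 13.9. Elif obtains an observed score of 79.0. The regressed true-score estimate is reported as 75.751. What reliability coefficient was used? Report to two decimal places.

T̂ = ρX + (1 − ρ)μ  ⇒  T̂ − μ = ρ(X − μ)
ρ = (T̂ − μ)/(X − μ) = (75.751 − 42.9) / (79.0 − 42.9) = 32.851 / 36.1 = 0.9100

0.91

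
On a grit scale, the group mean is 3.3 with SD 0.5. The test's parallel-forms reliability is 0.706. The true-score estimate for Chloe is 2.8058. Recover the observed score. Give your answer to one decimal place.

T̂ = ρX + (1 − ρ)μ  ⇒  X = (T̂ − (1 − ρ)μ) / ρ
X = (2.8058 − 0.294 × 3.3) / 0.706 = (2.8058 − 0.9702) / 0.706 = 1.8356 / 0.706 = 2.600

2.6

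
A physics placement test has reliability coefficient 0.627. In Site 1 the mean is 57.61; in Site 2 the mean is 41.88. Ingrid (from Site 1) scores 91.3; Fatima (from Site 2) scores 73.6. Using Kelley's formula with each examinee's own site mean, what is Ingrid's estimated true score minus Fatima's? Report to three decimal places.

T̂_Ingrid = 0.627(91.3) + 0.373(57.61) = 78.73363
T̂_Fatima = 0.627(73.6) + 0.373(41.88) = 61.76844
Difference = 78.73363 − 61.76844 = 16.96519

16.965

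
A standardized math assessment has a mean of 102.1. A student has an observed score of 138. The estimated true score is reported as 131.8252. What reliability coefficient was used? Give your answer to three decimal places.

T̂ = ρX + (1 − ρ)μ  ⇒  T̂ − μ = ρ(X − μ)
ρ = (T̂ − μ)/(X − μ) = (131.8252 − 102.1) / (138 − 102.1) = 29.7252 / 35.9 = 0.82800

0.828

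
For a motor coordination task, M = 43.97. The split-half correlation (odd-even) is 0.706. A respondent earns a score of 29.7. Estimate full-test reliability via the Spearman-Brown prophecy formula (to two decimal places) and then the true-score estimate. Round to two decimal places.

Spearman-Brown: ρ = 2r/(1 + r) = 2(0.706)/(1 + 0.706) = 1.4120/1.706 = 0.8277 → 0.83
Regress the observed score toward the mean by the unreliability: T̂ = 0.83·29.7 + 0.17·43.97 = 24.651 + 7.4749 = 32.126.

32.13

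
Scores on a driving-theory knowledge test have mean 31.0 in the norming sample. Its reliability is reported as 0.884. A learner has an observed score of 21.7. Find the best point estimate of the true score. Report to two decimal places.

T̂ = ρX + (1 − ρ)μ
  = 0.884 × 21.7 + 0.116 × 31.0
  = 19.1828 + 3.5960
  = 22.779
  ≈ 22.78

22.78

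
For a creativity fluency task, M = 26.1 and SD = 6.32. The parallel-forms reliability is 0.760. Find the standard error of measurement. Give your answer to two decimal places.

SEM = SD · √(1 − ρ) = 6.32 × √0.240 = 6.32 × 0.4899 = 3.096

3.10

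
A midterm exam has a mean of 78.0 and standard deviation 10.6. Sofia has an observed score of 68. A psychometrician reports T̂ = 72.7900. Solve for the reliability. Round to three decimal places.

0.521

T̂ = ρX + (1 − ρ)μ  ⇒  T̂ − μ = ρ(X − μ)
ρ = (T̂ − μ)/(X − μ) = (72.7900 − 78.0) / (68 − 78.0) = -5.2100 / -10.0 = 0.52100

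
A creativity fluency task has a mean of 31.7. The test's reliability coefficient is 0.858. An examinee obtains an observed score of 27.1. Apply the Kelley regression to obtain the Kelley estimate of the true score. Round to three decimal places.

T̂ = 0.858(27.1) + 0.142(31.7) = 23.2518 + 4.5014 = 27.7532 → 27.753

27.753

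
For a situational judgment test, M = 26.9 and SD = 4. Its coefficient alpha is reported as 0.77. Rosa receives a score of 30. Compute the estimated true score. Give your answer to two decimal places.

T̂ = 0.77(30) + 0.23(26.9) = 23.10 + 6.187 = 29.287 → 29.29

29.29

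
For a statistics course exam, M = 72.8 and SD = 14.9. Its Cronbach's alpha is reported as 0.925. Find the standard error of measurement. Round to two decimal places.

4.08

SEM = SD · √(1 − ρ) = 14.9 × √0.075 = 14.9 × 0.2739 = 4.081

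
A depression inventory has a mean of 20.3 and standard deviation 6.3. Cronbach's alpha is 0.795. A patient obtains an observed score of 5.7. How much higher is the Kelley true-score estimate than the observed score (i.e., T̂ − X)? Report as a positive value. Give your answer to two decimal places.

2.99

T̂ = 0.795(5.7) + 0.205(20.3) = 4.5315 + 4.1615 = 8.6930 → 8.693
T̂ − X = 8.693 − 5.7 = 2.993 → 2.99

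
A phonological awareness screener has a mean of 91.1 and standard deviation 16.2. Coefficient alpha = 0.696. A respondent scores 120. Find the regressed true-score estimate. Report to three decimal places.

111.214

T̂ = ρX + (1 − ρ)μ
  = 0.696 × 120 + 0.304 × 91.1
  = 83.520 + 27.6944
  = 111.2144
  ≈ 111.214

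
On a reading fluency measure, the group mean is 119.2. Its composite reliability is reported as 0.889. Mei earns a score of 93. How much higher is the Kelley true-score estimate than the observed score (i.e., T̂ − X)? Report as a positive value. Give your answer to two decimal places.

2.91

T̂ = 0.889(93) + 0.111(119.2) = 82.677 + 13.2312 = 95.9082 → 95.908
T̂ − X = 95.908 − 93 = 2.908 → 2.91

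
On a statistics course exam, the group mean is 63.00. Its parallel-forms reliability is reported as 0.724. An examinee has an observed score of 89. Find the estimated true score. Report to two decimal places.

81.82

Regress the observed score toward the mean by the unreliability: T̂ = 0.724·89 + 0.276·63.00 = 64.436 + 17.38800 = 81.824.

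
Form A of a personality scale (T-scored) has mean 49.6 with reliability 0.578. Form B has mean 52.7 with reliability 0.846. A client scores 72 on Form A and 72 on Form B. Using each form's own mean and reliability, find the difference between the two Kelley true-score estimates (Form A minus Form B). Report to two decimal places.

-6.48

T̂_A = 0.578(72) + 0.422(49.6) = 62.5472
T̂_B = 0.846(72) + 0.154(52.7) = 69.0278
T̂_A − T̂_B = -6.4806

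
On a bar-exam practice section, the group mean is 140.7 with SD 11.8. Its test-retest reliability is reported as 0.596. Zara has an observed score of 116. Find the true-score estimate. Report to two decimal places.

T̂ = ρX + (1 − ρ)μ
  = 0.596 × 116 + 0.404 × 140.7
  = 69.136 + 56.8428
  = 125.979
  ≈ 125.98

125.98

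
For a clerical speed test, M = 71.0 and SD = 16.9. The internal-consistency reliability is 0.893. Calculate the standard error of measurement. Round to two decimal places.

5.53

SEM = SD · √(1 − ρ) = 16.9 × √0.107 = 16.9 × 0.3271 = 5.528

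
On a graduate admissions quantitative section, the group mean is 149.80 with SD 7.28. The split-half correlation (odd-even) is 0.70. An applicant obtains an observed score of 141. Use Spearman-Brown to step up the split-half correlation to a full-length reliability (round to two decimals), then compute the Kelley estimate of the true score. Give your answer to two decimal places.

142.58

Spearman-Brown: ρ = 2r/(1 + r) = 2(0.70)/(1 + 0.70) = 1.400/1.70 = 0.8235 → 0.82
Regress the observed score toward the mean by the unreliability: T̂ = 0.82·141 + 0.18·149.80 = 115.62 + 26.9640 = 142.584.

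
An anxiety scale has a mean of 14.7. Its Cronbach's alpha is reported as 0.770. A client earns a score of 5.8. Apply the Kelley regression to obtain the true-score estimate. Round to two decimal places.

7.85

T̂ = 0.770(5.8) + 0.230(14.7) = 4.4660 + 3.3810 = 7.847 → 7.85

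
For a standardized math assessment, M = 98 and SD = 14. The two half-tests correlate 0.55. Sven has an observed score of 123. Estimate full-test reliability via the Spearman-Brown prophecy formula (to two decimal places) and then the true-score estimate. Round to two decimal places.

Spearman-Brown: ρ = 2r/(1 + r) = 2(0.55)/(1 + 0.55) = 1.100/1.55 = 0.7097 → 0.71
T̂ = ρX + (1 − ρ)μ
  = 0.71 × 123 + 0.29 × 98
  = 87.33 + 28.42
  = 115.750
  ≈ 115.75

115.75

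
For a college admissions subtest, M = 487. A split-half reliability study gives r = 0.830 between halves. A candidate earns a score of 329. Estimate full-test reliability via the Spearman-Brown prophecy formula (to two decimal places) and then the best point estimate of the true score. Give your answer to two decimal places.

343.22

Spearman-Brown: ρ = 2r/(1 + r) = 2(0.830)/(1 + 0.830) = 1.6600/1.830 = 0.9071 → 0.91
T̂ = 0.91(329) + 0.09(487) = 299.39 + 43.83 = 343.220 → 343.22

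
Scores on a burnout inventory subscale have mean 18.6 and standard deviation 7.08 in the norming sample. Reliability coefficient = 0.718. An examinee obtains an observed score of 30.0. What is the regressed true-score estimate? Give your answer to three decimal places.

26.785

Regress the observed score toward the mean by the unreliability: T̂ = 0.718·30.0 + 0.282·18.6 = 21.5400 + 5.2452 = 26.7852.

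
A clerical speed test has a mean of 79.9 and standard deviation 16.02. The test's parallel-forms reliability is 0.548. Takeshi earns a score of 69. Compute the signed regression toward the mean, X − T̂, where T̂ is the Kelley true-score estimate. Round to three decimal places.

-4.927

Regress the observed score toward the mean by the unreliability: T̂ = 0.548·69 + 0.452·79.9 = 37.812 + 36.1148 = 73.92680.
X − T̂ = 69 − 73.9268 = -4.9268 → -4.927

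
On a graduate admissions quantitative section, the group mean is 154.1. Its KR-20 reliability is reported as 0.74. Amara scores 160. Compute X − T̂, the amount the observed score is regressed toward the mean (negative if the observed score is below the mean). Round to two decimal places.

1.53

T̂ = 0.74(160) + 0.26(154.1) = 118.40 + 40.066 = 158.4660 → 158.466
X − T̂ = 160 − 158.466 = 1.534 → 1.53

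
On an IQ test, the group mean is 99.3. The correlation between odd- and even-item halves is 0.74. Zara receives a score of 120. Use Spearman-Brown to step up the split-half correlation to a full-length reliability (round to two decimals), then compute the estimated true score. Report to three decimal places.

Spearman-Brown: ρ = 2r/(1 + r) = 2(0.74)/(1 + 0.74) = 1.480/1.74 = 0.8506 → 0.85
T̂ = 0.85(120) + 0.15(99.3) = 102.00 + 14.895 = 116.8950 → 116.895

116.895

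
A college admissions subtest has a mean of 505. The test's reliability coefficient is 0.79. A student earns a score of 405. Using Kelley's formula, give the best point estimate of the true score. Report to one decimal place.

426.0

T̂ = 0.79(405) + 0.21(505) = 319.95 + 106.05 = 426.00 → 426.0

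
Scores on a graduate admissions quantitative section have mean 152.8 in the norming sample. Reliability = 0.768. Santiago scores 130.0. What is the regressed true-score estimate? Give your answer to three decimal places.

Regress the observed score toward the mean by the unreliability: T̂ = 0.768·130.0 + 0.232·152.8 = 99.8400 + 35.4496 = 135.2896.

135.290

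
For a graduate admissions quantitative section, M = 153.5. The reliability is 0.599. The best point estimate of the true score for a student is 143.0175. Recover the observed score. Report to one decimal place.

136.0

T̂ = ρX + (1 − ρ)μ  ⇒  X = (T̂ − (1 − ρ)μ) / ρ
X = (143.0175 − 0.401 × 153.5) / 0.599 = (143.0175 − 61.5535) / 0.599 = 81.4640 / 0.599 = 136.000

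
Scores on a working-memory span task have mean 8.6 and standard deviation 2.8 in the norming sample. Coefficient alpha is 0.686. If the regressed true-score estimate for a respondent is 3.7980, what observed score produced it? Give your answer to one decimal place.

1.6

T̂ = ρX + (1 − ρ)μ  ⇒  X = (T̂ − (1 − ρ)μ) / ρ
X = (3.7980 − 0.314 × 8.6) / 0.686 = (3.7980 − 2.7004) / 0.686 = 1.0976 / 0.686 = 1.600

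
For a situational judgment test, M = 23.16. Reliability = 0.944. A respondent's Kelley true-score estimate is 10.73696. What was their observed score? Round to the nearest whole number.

T̂ = ρX + (1 − ρ)μ  ⇒  X = (T̂ − (1 − ρ)μ) / ρ
X = (10.73696 − 0.056 × 23.16) / 0.944 = (10.73696 − 1.29696) / 0.944 = 9.44000 / 0.944 = 10.00

10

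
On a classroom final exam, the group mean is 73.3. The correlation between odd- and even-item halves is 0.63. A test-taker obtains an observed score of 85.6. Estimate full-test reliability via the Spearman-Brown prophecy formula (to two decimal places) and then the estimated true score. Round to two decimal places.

82.77

Spearman-Brown: ρ = 2r/(1 + r) = 2(0.63)/(1 + 0.63) = 1.260/1.63 = 0.7730 → 0.77
Regress the observed score toward the mean by the unreliability: T̂ = 0.77·85.6 + 0.23·73.3 = 65.912 + 16.859 = 82.771.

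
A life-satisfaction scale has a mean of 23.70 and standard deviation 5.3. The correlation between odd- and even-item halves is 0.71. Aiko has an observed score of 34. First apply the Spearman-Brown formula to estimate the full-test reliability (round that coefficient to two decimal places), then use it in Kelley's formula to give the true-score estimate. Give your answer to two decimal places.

Spearman-Brown: ρ = 2r/(1 + r) = 2(0.71)/(1 + 0.71) = 1.420/1.71 = 0.8304 → 0.83
Regress the observed score toward the mean by the unreliability: T̂ = 0.83·34 + 0.17·23.70 = 28.22 + 4.0290 = 32.249.

32.25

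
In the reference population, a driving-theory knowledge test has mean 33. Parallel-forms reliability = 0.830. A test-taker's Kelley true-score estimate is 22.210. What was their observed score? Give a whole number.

20

T̂ = ρX + (1 − ρ)μ  ⇒  X = (T̂ − (1 − ρ)μ) / ρ
X = (22.210 − 0.170 × 33) / 0.830 = (22.210 − 5.610) / 0.830 = 16.600 / 0.830 = 20.00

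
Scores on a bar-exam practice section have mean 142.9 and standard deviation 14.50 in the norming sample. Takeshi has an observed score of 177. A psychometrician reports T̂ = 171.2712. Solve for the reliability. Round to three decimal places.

0.832

T̂ = ρX + (1 − ρ)μ  ⇒  T̂ − μ = ρ(X − μ)
ρ = (T̂ − μ)/(X − μ) = (171.2712 − 142.9) / (177 − 142.9) = 28.3712 / 34.1 = 0.83200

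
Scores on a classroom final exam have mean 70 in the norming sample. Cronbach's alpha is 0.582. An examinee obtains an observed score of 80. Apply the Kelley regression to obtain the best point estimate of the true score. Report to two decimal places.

T̂ = 0.582(80) + 0.418(70) = 46.560 + 29.260 = 75.820 → 75.82

75.82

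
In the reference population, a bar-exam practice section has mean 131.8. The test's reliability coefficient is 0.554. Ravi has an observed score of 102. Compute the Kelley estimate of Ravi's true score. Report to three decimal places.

115.291

T̂ = 0.554(102) + 0.446(131.8) = 56.508 + 58.7828 = 115.2908 → 115.291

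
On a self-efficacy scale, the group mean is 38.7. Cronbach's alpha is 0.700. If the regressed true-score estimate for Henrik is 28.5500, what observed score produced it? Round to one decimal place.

T̂ = ρX + (1 − ρ)μ  ⇒  X = (T̂ − (1 − ρ)μ) / ρ
X = (28.5500 − 0.300 × 38.7) / 0.700 = (28.5500 − 11.6100) / 0.700 = 16.9400 / 0.700 = 24.200

24.2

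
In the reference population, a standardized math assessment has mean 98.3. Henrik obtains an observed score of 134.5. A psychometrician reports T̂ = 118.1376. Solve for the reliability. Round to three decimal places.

0.548

T̂ = ρX + (1 − ρ)μ  ⇒  T̂ − μ = ρ(X − μ)
ρ = (T̂ − μ)/(X − μ) = (118.1376 − 98.3) / (134.5 − 98.3) = 19.8376 / 36.2 = 0.54800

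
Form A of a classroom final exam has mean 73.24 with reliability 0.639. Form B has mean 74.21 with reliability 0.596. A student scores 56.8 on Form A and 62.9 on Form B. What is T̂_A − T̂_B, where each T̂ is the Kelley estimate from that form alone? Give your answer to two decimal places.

-4.73

T̂_A = 0.639(56.8) + 0.361(73.24) = 62.7348
T̂_B = 0.596(62.9) + 0.404(74.21) = 67.4692
T̂_A − T̂_B = -4.7344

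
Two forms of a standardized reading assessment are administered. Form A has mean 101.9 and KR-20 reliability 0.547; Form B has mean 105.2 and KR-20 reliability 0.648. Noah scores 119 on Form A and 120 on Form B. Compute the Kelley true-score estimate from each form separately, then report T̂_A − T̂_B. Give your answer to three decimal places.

T̂_A = 0.547(119) + 0.453(101.9) = 111.25370
T̂_B = 0.648(120) + 0.352(105.2) = 114.79040
T̂_A − T̂_B = -3.53670

-3.537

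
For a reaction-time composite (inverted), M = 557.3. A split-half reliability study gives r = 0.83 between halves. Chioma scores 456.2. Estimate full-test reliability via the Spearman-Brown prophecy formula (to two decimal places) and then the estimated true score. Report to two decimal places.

Spearman-Brown: ρ = 2r/(1 + r) = 2(0.83)/(1 + 0.83) = 1.660/1.83 = 0.9071 → 0.91
T̂ = ρX + (1 − ρ)μ
  = 0.91 × 456.2 + 0.09 × 557.3
  = 415.142 + 50.157
  = 465.299
  ≈ 465.30

465.30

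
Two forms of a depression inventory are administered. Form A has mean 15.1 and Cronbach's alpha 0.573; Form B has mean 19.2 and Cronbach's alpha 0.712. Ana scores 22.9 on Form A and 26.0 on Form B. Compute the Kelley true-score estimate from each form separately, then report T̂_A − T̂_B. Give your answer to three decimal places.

-4.472

T̂_A = 0.573(22.9) + 0.427(15.1) = 19.56940
T̂_B = 0.712(26.0) + 0.288(19.2) = 24.04160
T̂_A − T̂_B = -4.47220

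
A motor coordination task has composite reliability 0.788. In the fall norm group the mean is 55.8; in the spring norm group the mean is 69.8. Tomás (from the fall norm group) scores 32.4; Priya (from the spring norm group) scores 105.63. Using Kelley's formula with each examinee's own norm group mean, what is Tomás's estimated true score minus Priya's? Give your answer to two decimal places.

-60.67

T̂_Tomás = 0.788(32.4) + 0.212(55.8) = 37.3608
T̂_Priya = 0.788(105.63) + 0.212(69.8) = 98.0340
Difference = 37.3608 − 98.0340 = -60.6732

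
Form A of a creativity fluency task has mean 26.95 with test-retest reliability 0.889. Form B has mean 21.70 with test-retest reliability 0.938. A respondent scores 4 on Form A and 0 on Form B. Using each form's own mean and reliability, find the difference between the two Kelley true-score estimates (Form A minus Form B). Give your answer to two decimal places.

T̂_A = 0.889(4) + 0.111(26.95) = 6.5474
T̂_B = 0.938(0) + 0.062(21.70) = 1.3454
T̂_A − T̂_B = 5.2020

5.20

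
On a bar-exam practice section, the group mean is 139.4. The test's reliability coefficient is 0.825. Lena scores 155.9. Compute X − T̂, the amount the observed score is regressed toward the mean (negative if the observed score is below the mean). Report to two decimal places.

T̂ = 0.825(155.9) + 0.175(139.4) = 128.6175 + 24.3950 = 153.0125 → 153.013
X − T̂ = 155.9 − 153.013 = 2.887 → 2.89

2.89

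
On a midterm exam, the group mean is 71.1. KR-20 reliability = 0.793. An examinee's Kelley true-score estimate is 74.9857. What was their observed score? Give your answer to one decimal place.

T̂ = ρX + (1 − ρ)μ  ⇒  X = (T̂ − (1 − ρ)μ) / ρ
X = (74.9857 − 0.207 × 71.1) / 0.793 = (74.9857 − 14.7177) / 0.793 = 60.2680 / 0.793 = 76.000

76.0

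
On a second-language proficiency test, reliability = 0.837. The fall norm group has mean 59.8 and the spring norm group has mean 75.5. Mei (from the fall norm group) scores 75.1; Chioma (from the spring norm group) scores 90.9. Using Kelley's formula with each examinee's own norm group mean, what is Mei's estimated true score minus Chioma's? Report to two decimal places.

T̂_Mei = 0.837(75.1) + 0.163(59.8) = 72.6061
T̂_Chioma = 0.837(90.9) + 0.163(75.5) = 88.3898
Difference = 72.6061 − 88.3898 = -15.7837

-15.78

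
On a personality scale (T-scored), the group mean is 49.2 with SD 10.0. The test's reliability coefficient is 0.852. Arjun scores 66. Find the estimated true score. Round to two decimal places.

63.51

T̂ = 0.852(66) + 0.148(49.2) = 56.232 + 7.2816 = 63.514 → 63.51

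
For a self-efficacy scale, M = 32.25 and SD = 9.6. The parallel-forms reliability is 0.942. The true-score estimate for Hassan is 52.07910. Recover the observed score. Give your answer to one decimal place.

53.3

T̂ = ρX + (1 − ρ)μ  ⇒  X = (T̂ − (1 − ρ)μ) / ρ
X = (52.07910 − 0.058 × 32.25) / 0.942 = (52.07910 − 1.87050) / 0.942 = 50.20860 / 0.942 = 53.300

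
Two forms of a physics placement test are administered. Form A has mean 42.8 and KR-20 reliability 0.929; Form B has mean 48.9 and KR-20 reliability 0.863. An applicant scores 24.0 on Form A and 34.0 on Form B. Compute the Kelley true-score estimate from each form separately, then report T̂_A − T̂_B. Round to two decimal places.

T̂_A = 0.929(24.0) + 0.071(42.8) = 25.3348
T̂_B = 0.863(34.0) + 0.137(48.9) = 36.0413
T̂_A − T̂_B = -10.7065

-10.71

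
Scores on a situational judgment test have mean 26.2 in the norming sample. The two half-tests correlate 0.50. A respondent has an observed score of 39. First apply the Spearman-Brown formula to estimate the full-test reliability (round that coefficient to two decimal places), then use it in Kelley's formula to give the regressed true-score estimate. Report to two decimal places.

34.78

Spearman-Brown: ρ = 2r/(1 + r) = 2(0.50)/(1 + 0.50) = 1.000/1.50 = 0.6667 → 0.67
T̂ = ρX + (1 − ρ)μ
  = 0.67 × 39 + 0.33 × 26.2
  = 26.13 + 8.646
  = 34.776
  ≈ 34.78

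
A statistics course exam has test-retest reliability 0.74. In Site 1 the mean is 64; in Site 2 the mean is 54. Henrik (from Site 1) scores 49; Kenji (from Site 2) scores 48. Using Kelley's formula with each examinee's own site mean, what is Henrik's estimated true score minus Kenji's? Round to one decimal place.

3.3

T̂_Henrik = 0.74(49) + 0.26(64) = 52.900
T̂_Kenji = 0.74(48) + 0.26(54) = 49.560
Difference = 52.900 − 49.560 = 3.340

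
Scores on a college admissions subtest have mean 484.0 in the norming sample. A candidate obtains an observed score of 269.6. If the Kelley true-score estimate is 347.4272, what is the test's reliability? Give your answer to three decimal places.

0.637

T̂ = ρX + (1 − ρ)μ  ⇒  T̂ − μ = ρ(X − μ)
ρ = (T̂ − μ)/(X − μ) = (347.4272 − 484.0) / (269.6 − 484.0) = -136.5728 / -214.4 = 0.63700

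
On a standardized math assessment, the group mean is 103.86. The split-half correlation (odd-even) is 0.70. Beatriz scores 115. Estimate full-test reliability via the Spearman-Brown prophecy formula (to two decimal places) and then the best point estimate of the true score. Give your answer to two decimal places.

112.99

Spearman-Brown: ρ = 2r/(1 + r) = 2(0.70)/(1 + 0.70) = 1.400/1.70 = 0.8235 → 0.82
T̂ = 0.82(115) + 0.18(103.86) = 94.30 + 18.6948 = 112.995 → 112.99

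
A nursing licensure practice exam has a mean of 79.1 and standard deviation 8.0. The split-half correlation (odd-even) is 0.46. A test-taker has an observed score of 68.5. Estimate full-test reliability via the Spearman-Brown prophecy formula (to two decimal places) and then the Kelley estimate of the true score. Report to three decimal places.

Spearman-Brown: ρ = 2r/(1 + r) = 2(0.46)/(1 + 0.46) = 0.920/1.46 = 0.6301 → 0.63
T̂ = ρX + (1 − ρ)μ
  = 0.63 × 68.5 + 0.37 × 79.1
  = 43.155 + 29.267
  = 72.4220
  ≈ 72.422

72.422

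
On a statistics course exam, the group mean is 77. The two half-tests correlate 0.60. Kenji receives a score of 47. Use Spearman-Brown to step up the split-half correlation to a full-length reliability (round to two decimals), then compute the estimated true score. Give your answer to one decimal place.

54.5

Spearman-Brown: ρ = 2r/(1 + r) = 2(0.60)/(1 + 0.60) = 1.200/1.60 = 0.7500 → 0.75
T̂ = ρX + (1 − ρ)μ
  = 0.75 × 47 + 0.25 × 77
  = 35.25 + 19.25
  = 54.50
  ≈ 54.5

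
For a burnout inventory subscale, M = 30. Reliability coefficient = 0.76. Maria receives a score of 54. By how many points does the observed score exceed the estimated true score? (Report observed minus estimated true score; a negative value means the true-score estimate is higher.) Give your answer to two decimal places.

5.76

Regress the observed score toward the mean by the unreliability: T̂ = 0.76·54 + 0.24·30 = 41.04 + 7.20 = 48.2400.
X − T̂ = 54 − 48.240 = 5.760 → 5.76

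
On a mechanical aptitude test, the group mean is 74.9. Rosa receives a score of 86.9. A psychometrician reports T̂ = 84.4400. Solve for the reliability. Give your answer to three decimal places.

0.795

T̂ = ρX + (1 − ρ)μ  ⇒  T̂ − μ = ρ(X − μ)
ρ = (T̂ − μ)/(X − μ) = (84.4400 − 74.9) / (86.9 − 74.9) = 9.5400 / 12.0 = 0.79500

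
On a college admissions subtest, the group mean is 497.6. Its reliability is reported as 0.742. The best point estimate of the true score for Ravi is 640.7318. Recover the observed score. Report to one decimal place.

690.5

T̂ = ρX + (1 − ρ)μ  ⇒  X = (T̂ − (1 − ρ)μ) / ρ
X = (640.7318 − 0.258 × 497.6) / 0.742 = (640.7318 − 128.3808) / 0.742 = 512.3510 / 0.742 = 690.500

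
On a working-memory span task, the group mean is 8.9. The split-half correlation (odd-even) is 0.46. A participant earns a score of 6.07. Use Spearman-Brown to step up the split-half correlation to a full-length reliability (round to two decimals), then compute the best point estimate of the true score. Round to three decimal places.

Spearman-Brown: ρ = 2r/(1 + r) = 2(0.46)/(1 + 0.46) = 0.920/1.46 = 0.6301 → 0.63
T̂ = 0.63(6.07) + 0.37(8.9) = 3.8241 + 3.293 = 7.1171 → 7.117

7.117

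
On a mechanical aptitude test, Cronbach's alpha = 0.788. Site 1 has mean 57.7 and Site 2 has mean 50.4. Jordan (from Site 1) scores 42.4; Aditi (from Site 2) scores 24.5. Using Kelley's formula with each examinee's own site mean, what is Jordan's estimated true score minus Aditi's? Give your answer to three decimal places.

15.653

T̂_Jordan = 0.788(42.4) + 0.212(57.7) = 45.64360
T̂_Aditi = 0.788(24.5) + 0.212(50.4) = 29.99080
Difference = 45.64360 − 29.99080 = 15.65280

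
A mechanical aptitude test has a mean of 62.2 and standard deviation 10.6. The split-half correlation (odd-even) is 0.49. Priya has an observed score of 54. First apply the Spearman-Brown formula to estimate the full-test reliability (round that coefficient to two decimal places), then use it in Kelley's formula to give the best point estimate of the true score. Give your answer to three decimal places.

56.788

Spearman-Brown: ρ = 2r/(1 + r) = 2(0.49)/(1 + 0.49) = 0.980/1.49 = 0.6577 → 0.66
T̂ = 0.66(54) + 0.34(62.2) = 35.64 + 21.148 = 56.7880 → 56.788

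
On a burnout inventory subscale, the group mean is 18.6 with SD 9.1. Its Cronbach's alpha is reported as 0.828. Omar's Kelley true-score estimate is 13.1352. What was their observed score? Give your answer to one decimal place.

T̂ = ρX + (1 − ρ)μ  ⇒  X = (T̂ − (1 − ρ)μ) / ρ
X = (13.1352 − 0.172 × 18.6) / 0.828 = (13.1352 − 3.1992) / 0.828 = 9.9360 / 0.828 = 12.000

12.0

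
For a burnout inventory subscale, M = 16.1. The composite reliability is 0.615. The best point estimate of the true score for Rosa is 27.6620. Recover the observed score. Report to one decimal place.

T̂ = ρX + (1 − ρ)μ  ⇒  X = (T̂ − (1 − ρ)μ) / ρ
X = (27.6620 − 0.385 × 16.1) / 0.615 = (27.6620 − 6.1985) / 0.615 = 21.4635 / 0.615 = 34.900

34.9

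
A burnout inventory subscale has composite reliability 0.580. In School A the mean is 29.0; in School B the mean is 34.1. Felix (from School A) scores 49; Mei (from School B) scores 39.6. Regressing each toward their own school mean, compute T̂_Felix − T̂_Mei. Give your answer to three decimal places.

T̂_Felix = 0.580(49) + 0.420(29.0) = 40.60000
T̂_Mei = 0.580(39.6) + 0.420(34.1) = 37.29000
Difference = 40.60000 − 37.29000 = 3.31000

3.310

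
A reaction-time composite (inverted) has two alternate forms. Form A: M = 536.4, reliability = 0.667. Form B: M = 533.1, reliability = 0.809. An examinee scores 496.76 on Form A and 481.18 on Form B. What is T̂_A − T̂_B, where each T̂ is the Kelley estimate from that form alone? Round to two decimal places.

18.86

T̂_A = 0.667(496.76) + 0.333(536.4) = 509.9601
T̂_B = 0.809(481.18) + 0.191(533.1) = 491.0967
T̂_A − T̂_B = 18.8634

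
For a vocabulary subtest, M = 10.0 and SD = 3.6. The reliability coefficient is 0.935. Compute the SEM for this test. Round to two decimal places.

0.92

SEM = SD · √(1 − ρ) = 3.6 × √0.065 = 3.6 × 0.2550 = 0.918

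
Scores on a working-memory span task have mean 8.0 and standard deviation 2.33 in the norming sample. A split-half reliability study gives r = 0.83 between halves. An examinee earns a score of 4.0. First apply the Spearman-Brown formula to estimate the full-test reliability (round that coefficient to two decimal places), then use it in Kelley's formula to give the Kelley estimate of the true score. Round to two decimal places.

Spearman-Brown: ρ = 2r/(1 + r) = 2(0.83)/(1 + 0.83) = 1.660/1.83 = 0.9071 → 0.91
Regress the observed score toward the mean by the unreliability: T̂ = 0.91·4.0 + 0.09·8.0 = 3.640 + 0.720 = 4.360.

4.36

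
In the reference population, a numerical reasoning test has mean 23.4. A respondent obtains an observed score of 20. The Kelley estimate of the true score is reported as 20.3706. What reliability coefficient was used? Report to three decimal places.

0.891

T̂ = ρX + (1 − ρ)μ  ⇒  T̂ − μ = ρ(X − μ)
ρ = (T̂ − μ)/(X − μ) = (20.3706 − 23.4) / (20 − 23.4) = -3.0294 / -3.4 = 0.89100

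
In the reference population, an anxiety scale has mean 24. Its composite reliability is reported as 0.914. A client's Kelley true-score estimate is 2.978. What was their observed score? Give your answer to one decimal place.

1.0

T̂ = ρX + (1 − ρ)μ  ⇒  X = (T̂ − (1 − ρ)μ) / ρ
X = (2.978 − 0.086 × 24) / 0.914 = (2.978 − 2.064) / 0.914 = 0.914 / 0.914 = 1.000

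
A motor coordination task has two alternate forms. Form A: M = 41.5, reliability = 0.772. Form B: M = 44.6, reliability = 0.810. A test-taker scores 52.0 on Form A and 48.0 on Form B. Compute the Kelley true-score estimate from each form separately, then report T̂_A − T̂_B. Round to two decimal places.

T̂_A = 0.772(52.0) + 0.228(41.5) = 49.6060
T̂_B = 0.810(48.0) + 0.190(44.6) = 47.3540
T̂_A − T̂_B = 2.2520

2.25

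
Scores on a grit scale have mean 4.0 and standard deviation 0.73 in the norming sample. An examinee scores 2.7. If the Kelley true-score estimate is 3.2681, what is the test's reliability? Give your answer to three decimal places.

T̂ = ρX + (1 − ρ)μ  ⇒  T̂ − μ = ρ(X − μ)
ρ = (T̂ − μ)/(X − μ) = (3.2681 − 4.0) / (2.7 − 4.0) = -0.7319 / -1.3 = 0.56300

0.563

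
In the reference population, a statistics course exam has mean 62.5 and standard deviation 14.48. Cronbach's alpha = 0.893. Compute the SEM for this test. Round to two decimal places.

SEM = SD · √(1 − ρ) = 14.48 × √0.107 = 14.48 × 0.3271 = 4.737

4.74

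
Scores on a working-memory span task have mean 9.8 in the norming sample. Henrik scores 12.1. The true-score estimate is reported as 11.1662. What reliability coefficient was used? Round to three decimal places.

0.594

T̂ = ρX + (1 − ρ)μ  ⇒  T̂ − μ = ρ(X − μ)
ρ = (T̂ − μ)/(X − μ) = (11.1662 − 9.8) / (12.1 − 9.8) = 1.3662 / 2.3 = 0.59400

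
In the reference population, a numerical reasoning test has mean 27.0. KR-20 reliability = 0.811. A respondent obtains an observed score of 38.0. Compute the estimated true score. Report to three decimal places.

Kelley's formula gives T̂ = 0.811·38.0 + 0.189·27.0 = 30.8180 + 5.1030 = 35.9210.

35.921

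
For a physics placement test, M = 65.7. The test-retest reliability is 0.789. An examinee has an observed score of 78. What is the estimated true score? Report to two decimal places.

75.40

Kelley's formula gives T̂ = 0.789·78 + 0.211·65.7 = 61.542 + 13.8627 = 75.405.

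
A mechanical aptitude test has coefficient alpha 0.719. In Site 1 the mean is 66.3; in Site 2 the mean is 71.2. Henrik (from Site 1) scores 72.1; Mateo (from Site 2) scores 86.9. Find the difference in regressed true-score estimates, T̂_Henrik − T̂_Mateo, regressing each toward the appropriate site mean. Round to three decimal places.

T̂_Henrik = 0.719(72.1) + 0.281(66.3) = 70.47020
T̂_Mateo = 0.719(86.9) + 0.281(71.2) = 82.48830
Difference = 70.47020 − 82.48830 = -12.01810

-12.018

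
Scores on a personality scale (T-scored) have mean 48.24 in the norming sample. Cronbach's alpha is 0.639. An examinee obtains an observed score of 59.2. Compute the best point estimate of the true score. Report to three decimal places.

T̂ = ρX + (1 − ρ)μ
  = 0.639 × 59.2 + 0.361 × 48.24
  = 37.8288 + 17.41464
  = 55.2434
  ≈ 55.243

55.243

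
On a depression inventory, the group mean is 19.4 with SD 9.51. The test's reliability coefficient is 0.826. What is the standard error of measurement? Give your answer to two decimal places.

3.97

SEM = SD · √(1 − ρ) = 9.51 × √0.174 = 9.51 × 0.4171 = 3.967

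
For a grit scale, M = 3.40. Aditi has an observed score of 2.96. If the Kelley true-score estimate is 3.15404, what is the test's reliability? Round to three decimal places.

T̂ = ρX + (1 − ρ)μ  ⇒  T̂ − μ = ρ(X − μ)
ρ = (T̂ − μ)/(X − μ) = (3.15404 − 3.40) / (2.96 − 3.40) = -0.24596 / -0.44 = 0.55900

0.559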